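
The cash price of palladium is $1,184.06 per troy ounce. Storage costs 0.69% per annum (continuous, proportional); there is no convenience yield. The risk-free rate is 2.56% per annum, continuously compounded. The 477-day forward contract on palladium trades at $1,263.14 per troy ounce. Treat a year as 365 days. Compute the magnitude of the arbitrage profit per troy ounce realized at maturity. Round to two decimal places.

$27.71 per troy ounce

Fair forward: F* = S·e^(carry·T), with carry = (r + u) = 0.0256 + 0.0069 = 0.0325
F* = 1184.06 · e^(0.0325 × 477/365) = 1184.06 · e^0.04247260 = 1184.06 × 1.04338747 = $1235.4334
Market $1263.14 > fair $1235.4334: forward overpriced → cash-and-carry (buy spot, short the forward).
At maturity, profit = |F_mkt − F*| = |1263.14 − 1235.4334| = $27.71 per troy ounce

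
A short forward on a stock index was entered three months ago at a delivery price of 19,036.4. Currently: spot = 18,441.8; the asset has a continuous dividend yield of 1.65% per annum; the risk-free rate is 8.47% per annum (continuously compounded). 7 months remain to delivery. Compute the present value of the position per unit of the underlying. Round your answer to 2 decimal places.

Current fair forward for the remaining 7 months: F = S·e^((r − q)·T), (r − q) = 0.0847 − 0.0165 = 0.0682
F = 18441.8 · e^(0.0682 × 7/12) = 18441.8 × 1.04058529 = 19190.2658
Value of long forward = (F − K)·e^(−rT) = (19190.2658 − 19036.4) · e^(−0.0847·7/12)
= 153.8658 × 0.95179240 = 146.45
Short position value = −(long value) = -146.45

-146.45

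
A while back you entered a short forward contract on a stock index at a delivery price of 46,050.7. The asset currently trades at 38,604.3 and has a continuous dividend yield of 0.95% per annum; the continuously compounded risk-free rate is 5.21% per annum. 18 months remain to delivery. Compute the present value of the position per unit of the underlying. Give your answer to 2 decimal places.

Current fair forward for the remaining 18 months: F = S·e^((r − q)·T), (r − q) = 0.0521 − 0.0095 = 0.0426
F = 38604.3 · e^(0.0426 × 18/12) = 38604.3 × 1.06598579 = 41151.6352
Value of long forward = (F − K)·e^(−rT) = (41151.6352 − 46050.7) · e^(−0.0521·18/12)
= -4899.0648 × 0.92482569 = -4530.78
Short position value = −(long value) = 4530.78

4530.78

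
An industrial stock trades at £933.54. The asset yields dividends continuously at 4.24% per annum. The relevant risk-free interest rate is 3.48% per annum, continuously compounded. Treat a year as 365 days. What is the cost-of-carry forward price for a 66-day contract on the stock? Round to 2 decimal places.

F = S·e^((r − q)T) = 933.54 · e^((0.0348 − 0.0424) × 66/365)
= 933.54 · e^-0.001374 = 933.54 × 0.998627
F = £932.26

£932.26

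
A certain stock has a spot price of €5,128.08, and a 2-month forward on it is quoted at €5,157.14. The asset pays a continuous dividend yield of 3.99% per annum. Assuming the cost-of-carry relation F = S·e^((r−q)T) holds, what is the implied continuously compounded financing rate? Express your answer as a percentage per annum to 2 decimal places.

7.38%

From F = S·e^((r−q)T): (r − q) = ln(F/S)/T
ln(5157.14/5128.08) = ln(1.005667) = 0.005651
(r − q) = 0.005651 / (2/12) = 0.033906
r = ln(F/S)/T + q = 0.033906 + 0.0399 = 0.073806
r = 7.38%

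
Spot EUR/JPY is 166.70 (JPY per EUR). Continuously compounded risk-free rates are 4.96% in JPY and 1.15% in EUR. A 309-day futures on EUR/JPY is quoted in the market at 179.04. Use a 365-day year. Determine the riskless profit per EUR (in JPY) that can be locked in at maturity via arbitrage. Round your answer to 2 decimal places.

Fair futures: F* = S·e^(carry·T), with carry = (r_JPY − r_EUR) = 0.0496 − 0.0115 = 0.0381
F* = 166.70 · e^(0.0381 × 309/365) = 166.70 · e^0.032255 = 166.70 × 1.032781 = 172.1646
Market 179.04 > fair 172.1646: forward overpriced → cash-and-carry (buy spot, short the forward).
At maturity, profit = |F_mkt − F*| = |179.04 − 172.1646| = 6.88 per EUR (in JPY)

6.88 per EUR (in JPY)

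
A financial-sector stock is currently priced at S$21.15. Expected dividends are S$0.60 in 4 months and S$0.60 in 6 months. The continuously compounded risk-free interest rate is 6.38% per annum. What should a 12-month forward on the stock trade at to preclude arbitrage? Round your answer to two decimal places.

S$21.30

PV(dividends) I = 0.60·e^(−0.0638·4/12) + 0.60·e^(−0.0638·6/12)
I = 0.5874 + 0.5812 = 1.1686
F = (S − I)·e^(rT) = (21.15 − 1.1686) · e^(0.0638·12/12)
= 19.9814 · e^0.063800 = 19.9814 × 1.065879 = S$21.30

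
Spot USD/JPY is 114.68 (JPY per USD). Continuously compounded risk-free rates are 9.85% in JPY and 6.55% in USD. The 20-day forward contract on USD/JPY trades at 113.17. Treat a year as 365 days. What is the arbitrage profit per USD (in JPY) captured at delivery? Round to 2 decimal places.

Fair forward: F* = S·e^(carry·T), with carry = (r_JPY − r_USD) = 0.0985 − 0.0655 = 0.0330
F* = 114.68 · e^(0.0330 × 20/365) = 114.68 · e^0.001808 = 114.68 × 1.001810 = 114.8876
Market 113.17 < fair 114.8876: forward underpriced → reverse cash-and-carry (short spot, go long the forward).
At maturity, profit = |F_mkt − F*| = |113.17 − 114.8876| = 1.72 per USD (in JPY)

1.72 per USD (in JPY)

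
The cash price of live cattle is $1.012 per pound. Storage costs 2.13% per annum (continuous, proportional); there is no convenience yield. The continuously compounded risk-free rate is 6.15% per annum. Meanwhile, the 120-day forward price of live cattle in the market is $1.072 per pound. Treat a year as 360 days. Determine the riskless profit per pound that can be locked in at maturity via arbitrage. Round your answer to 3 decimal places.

$0.032 per pound

Fair forward: F* = S·e^(carry·T), with carry = (r + u) = 0.0615 + 0.0213 = 0.0828
F* = 1.012 · e^(0.0828 × 120/360) = 1.012 · e^0.027600 = 1.012 × 1.027984 = $1.0403
Market $1.072 > fair $1.0403: forward overpriced → cash-and-carry (buy spot, short the forward).
At maturity, profit = |F_mkt − F*| = |1.072 − 1.0403| = $0.032 per pound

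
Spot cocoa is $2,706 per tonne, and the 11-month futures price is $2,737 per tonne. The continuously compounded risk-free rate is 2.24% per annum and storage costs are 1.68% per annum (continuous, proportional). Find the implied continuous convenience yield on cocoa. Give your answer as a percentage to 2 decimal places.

2.68%

F = S·e^((r+u−y)T) ⇒ (r+u−y) = ln(F/S)/T
ln(2737/2706) = 0.011391; /T ⇒ 0.012427
y = r + u − ln(F/S)/T = 0.0224 + 0.0168 − 0.012427 = 0.026773
y = 2.68%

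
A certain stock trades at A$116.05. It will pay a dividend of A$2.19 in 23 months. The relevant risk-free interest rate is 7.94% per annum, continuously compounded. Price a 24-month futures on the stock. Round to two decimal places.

A$133.82

PV(dividends) I = 2.19·e^(−0.0794·23/12)
I = 1.8808
F = (S − I)·e^(rT) = (116.05 − 1.8808) · e^(0.0794·24/12)
= 114.1692 · e^0.158800 = 114.1692 × 1.172104 = A$133.82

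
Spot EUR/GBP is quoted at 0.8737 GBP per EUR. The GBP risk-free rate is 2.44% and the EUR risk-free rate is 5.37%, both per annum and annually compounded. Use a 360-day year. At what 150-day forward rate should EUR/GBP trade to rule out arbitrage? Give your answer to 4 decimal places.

By covered interest parity, F = S · (1+r_GBP)^T / (1+r_EUR)^T
= 0.8737 × 1.010095 / 1.022034 = 0.8737 × 0.988318
F = 0.8635 GBP per EUR

0.8635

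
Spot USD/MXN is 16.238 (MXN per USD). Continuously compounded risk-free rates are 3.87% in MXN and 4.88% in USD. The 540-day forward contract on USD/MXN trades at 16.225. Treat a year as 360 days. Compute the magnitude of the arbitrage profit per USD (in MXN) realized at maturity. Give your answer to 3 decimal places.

Fair forward: F* = S·e^(carry·T), with carry = (r_MXN − r_USD) = 0.0387 − 0.0488 = -0.0101
F* = 16.238 · e^(-0.0101 × 540/360) = 16.238 · e^-0.015150 = 16.238 × 0.984964 = 15.9938
Market 16.225 > fair 15.9938: forward overpriced → cash-and-carry (buy spot, short the forward).
At maturity, profit = |F_mkt − F*| = |16.225 − 15.9938| = 0.231 per USD (in MXN)

0.231 per USD (in MXN)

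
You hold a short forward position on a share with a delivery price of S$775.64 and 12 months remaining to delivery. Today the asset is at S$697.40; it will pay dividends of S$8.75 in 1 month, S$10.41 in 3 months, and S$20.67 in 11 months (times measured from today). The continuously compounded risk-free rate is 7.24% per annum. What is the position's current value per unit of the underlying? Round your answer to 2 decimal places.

PV(remaining dividends) I = 8.75·e^(−0.0724·1/12) + 10.41·e^(−0.0724·3/12) + 20.67·e^(−0.0724·11/12) = 38.2634
Current forward F = (S − I)·e^(rT) = (697.40 − 38.2634)·e^(0.0724·12/12) = 659.1366 × 1.075085 = 708.6279
Value (long) = (F − K)·e^(−rT) = (708.6279 − 775.64) × 0.930159 = -62.3319
Short position value = −(long value) = S$62.33

S$62.33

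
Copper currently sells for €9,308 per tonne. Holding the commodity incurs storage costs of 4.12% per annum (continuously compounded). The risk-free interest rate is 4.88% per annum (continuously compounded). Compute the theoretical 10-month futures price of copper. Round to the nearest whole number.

€10,033 per tonne

Net carry = r + u − y = 0.0488 + 0.0412 − 0.0000 = 0.0900
F = S·e^((r+u−y)T) = 9308 · e^(0.0900 × 10/12) = 9308 · e^0.075000
= 9308 × 1.077884 = €10,033 per tonne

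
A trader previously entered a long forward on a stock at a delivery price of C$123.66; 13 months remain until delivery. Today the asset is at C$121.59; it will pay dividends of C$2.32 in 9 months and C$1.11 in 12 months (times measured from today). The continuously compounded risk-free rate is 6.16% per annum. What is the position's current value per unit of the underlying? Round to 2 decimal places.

C$2.65

PV(remaining dividends) I = 2.32·e^(−0.0616·9/12) + 1.11·e^(−0.0616·12/12) = 3.2589
Current forward F = (S − I)·e^(rT) = (121.59 − 3.2589)·e^(0.0616·13/12) = 118.3311 × 1.069010 = 126.4971
Value (long) = (F − K)·e^(−rT) = (126.4971 − 123.66) × 0.935445 = 2.6540
Value = C$2.65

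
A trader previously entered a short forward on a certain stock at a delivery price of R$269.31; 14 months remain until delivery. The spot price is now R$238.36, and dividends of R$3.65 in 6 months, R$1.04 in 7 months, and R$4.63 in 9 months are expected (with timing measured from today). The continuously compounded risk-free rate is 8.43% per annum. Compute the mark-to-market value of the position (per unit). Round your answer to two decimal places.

R$14.56

PV(remaining dividends) I = 3.65·e^(−0.0843·6/12) + 1.04·e^(−0.0843·7/12) + 4.63·e^(−0.0843·9/12) = 8.8358
Current forward F = (S − I)·e^(rT) = (238.36 − 8.8358)·e^(0.0843·14/12) = 229.5242 × 1.103349 = 253.2453
Value (long) = (F − K)·e^(−rT) = (253.2453 − 269.31) × 0.906332 = -14.5600
Short position value = −(long value) = R$14.56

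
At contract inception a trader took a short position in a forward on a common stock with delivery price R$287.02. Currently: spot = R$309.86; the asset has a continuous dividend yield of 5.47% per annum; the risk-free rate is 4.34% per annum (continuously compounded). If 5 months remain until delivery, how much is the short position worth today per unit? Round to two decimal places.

Current fair forward for the remaining 5 months: F = S·e^((r − q)·T), (r − q) = 0.0434 − 0.0547 = -0.0113
F = 309.86 · e^(-0.0113 × 5/12) = 309.86 × 0.995303 = 308.4046
Value of long forward = (F − K)·e^(−rT) = (308.4046 − 287.02) · e^(−0.0434·5/12)
= 21.3846 × 0.982079 = 21.00
Short position value = −(long value) = -R$21.00

-R$21.00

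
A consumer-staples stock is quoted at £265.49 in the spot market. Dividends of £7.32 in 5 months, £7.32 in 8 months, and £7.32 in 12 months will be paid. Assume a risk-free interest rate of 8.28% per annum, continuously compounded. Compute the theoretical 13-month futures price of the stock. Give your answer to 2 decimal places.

£267.72

PV(dividends) I = 7.32·e^(−0.0828·5/12) + 7.32·e^(−0.0828·8/12) + 7.32·e^(−0.0828·12/12)
I = 7.0718 + 6.9269 + 6.7383 = 20.7370
F = (S − I)·e^(rT) = (265.49 − 20.7370) · e^(0.0828·13/12)
= 244.7530 · e^0.089700 = 244.7530 × 1.093846 = £267.72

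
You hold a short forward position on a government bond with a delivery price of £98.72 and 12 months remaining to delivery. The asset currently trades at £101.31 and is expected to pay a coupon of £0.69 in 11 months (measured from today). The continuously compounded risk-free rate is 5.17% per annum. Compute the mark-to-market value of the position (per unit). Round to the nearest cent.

-£6.91

PV(remaining coupons) I = 0.69·e^(−0.0517·11/12) = 0.6581
Current forward F = (S − I)·e^(rT) = (101.31 − 0.6581)·e^(0.0517·12/12) = 100.6519 × 1.053060 = 105.9925
Value (long) = (F − K)·e^(−rT) = (105.9925 − 98.72) × 0.949614 = 6.9061
Short position value = −(long value) = -£6.91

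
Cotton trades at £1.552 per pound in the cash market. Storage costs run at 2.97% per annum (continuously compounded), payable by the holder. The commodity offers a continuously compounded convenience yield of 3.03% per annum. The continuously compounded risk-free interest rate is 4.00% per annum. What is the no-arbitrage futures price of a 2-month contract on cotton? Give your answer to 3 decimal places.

£1.562 per pound

Net carry = r + u − y = 0.0400 + 0.0297 − 0.0303 = 0.0394
F = S·e^((r+u−y)T) = 1.552 · e^(0.0394 × 2/12) = 1.552 · e^0.006567
= 1.552 × 1.006589 = £1.562 per pound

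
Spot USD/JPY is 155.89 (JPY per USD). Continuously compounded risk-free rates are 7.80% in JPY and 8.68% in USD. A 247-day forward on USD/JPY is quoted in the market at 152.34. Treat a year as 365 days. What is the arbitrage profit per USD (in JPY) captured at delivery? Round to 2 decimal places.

2.62 per USD (in JPY)

Fair forward: F* = S·e^(carry·T), with carry = (r_JPY − r_USD) = 0.0780 − 0.0868 = -0.0088
F* = 155.89 · e^(-0.0088 × 247/365) = 155.89 · e^-0.005955 = 155.89 × 0.994063 = 154.9645
Market 152.34 < fair 154.9645: forward underpriced → reverse cash-and-carry (short spot, go long the forward).
At maturity, profit = |F_mkt − F*| = |152.34 − 154.9645| = 2.62 per USD (in JPY)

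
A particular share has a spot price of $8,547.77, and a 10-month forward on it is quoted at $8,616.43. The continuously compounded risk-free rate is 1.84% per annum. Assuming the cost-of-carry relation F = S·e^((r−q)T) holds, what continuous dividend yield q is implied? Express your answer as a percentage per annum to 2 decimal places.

0.88%

From F = S·e^((r−q)T): (r − q) = ln(F/S)/T
ln(8616.43/8547.77) = ln(1.008033) = 0.008001
(r − q) = 0.008001 / (10/12) = 0.009601
q = r − ln(F/S)/T = 0.0184 − 0.009601 = 0.008799
q = 0.88%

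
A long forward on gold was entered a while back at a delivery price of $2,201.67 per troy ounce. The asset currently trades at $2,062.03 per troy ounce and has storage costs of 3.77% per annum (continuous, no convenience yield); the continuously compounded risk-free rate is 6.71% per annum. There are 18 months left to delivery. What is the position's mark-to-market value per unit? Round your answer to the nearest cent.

Current fair forward for the remaining 18 months: F = S·e^((r + u)·T), (r + u) = 0.0671 + 0.0377 = 0.1048
F = 2062.03 · e^(0.1048 × 18/12) = 2062.03 × 1.17022964 = 2413.0486
Value of long forward = (F − K)·e^(−rT) = (2413.0486 − 2201.67) · e^(−0.0671·18/12)
= 211.3786 × 0.90424946 = 191.14

$191.14 per troy ounce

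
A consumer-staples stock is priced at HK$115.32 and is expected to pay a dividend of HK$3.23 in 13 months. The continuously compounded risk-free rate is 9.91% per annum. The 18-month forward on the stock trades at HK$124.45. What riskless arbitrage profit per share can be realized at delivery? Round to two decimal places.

HK$5.99 per share

PV(dividends) I = 3.23·e^(−0.0991·13/12) = 2.9012
Fair forward F* = (S − I)·e^(rT) = (115.32 − 2.9012)·e^0.148650 = 112.4188 × 1.160267 = 130.4358
Market HK$124.45 < fair 130.4358: forward underpriced → reverse cash-and-carry (short the stock, invest proceeds at r, pay the dividends, go long the forward).
Profit at T = |F_mkt − F*| = |124.45 − 130.4358| = HK$5.99 per share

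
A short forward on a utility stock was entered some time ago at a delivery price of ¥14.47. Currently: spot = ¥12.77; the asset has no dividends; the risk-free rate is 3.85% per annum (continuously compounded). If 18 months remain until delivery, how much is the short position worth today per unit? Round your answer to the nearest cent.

¥0.89

Current fair forward for the remaining 18 months: F = S·e^(r·T), r = 0.0385
F = 12.77 · e^(0.0385 × 18/12) = 12.77 × 1.059450 = 13.5292
Value of long forward = (F − K)·e^(−rT) = (13.5292 − 14.47) · e^(−0.0385·18/12)
= -0.9408 × 0.943886 = -0.89
Short position value = −(long value) = ¥0.89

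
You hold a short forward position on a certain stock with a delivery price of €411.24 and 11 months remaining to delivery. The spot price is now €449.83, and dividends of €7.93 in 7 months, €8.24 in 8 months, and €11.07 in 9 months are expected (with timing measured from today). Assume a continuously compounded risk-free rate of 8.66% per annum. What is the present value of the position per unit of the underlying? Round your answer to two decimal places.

PV(remaining dividends) I = 7.93·e^(−0.0866·7/12) + 8.24·e^(−0.0866·8/12) + 11.07·e^(−0.0866·9/12) = 25.6910
Current forward F = (S − I)·e^(rT) = (449.83 − 25.6910)·e^(0.0866·11/12) = 424.1390 × 1.082619 = 459.1809
Value (long) = (F − K)·e^(−rT) = (459.1809 − 411.24) × 0.923686 = 44.2823
Short position value = −(long value) = -€44.28

-€44.28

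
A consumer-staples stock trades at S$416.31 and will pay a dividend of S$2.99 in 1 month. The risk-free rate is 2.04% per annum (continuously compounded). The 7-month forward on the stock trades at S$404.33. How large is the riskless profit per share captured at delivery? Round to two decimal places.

PV(dividends) I = 2.99·e^(−0.0204·1/12) = 2.9849
Fair forward F* = (S − I)·e^(rT) = (416.31 − 2.9849)·e^0.011900 = 413.3251 × 1.011971 = 418.2730
Market S$404.33 < fair 418.2730: forward underpriced → reverse cash-and-carry (short the stock, invest proceeds at r, pay the dividends, go long the forward).
Profit at T = |F_mkt − F*| = |404.33 − 418.2730| = S$13.94 per share

S$13.94 per share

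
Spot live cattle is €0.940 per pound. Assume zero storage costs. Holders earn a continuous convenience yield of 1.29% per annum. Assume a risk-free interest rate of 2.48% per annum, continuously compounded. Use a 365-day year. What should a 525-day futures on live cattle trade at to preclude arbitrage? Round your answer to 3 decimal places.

Net carry = r + u − y = 0.0248 + 0.0000 − 0.0129 = 0.0119
F = S·e^((r+u−y)T) = 0.940 · e^(0.0119 × 525/365) = 0.940 · e^0.017116
= 0.940 × 1.017263 = €0.956 per pound

€0.956 per pound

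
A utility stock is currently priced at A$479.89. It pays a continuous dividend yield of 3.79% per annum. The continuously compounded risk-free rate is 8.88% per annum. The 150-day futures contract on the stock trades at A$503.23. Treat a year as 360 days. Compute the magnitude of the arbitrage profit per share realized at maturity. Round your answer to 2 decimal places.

A$13.05 per share

Fair futures: F* = S·e^(carry·T), with carry = (r − q) = 0.0888 − 0.0379 = 0.0509
F* = 479.89 · e^(0.0509 × 150/360) = 479.89 · e^0.021208 = 479.89 × 1.021434 = A$490.1760
Market A$503.23 > fair A$490.1760: forward overpriced → cash-and-carry (buy spot, short the forward).
At maturity, profit = |F_mkt − F*| = |503.23 − 490.1760| = A$13.05 per share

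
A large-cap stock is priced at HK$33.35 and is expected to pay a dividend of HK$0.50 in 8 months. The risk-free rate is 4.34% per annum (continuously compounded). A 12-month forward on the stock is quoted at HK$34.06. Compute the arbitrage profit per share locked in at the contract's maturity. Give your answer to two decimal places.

PV(dividends) I = 0.50·e^(−0.0434·8/12) = 0.4857
Fair forward F* = (S − I)·e^(rT) = (33.35 − 0.4857)·e^0.043400 = 32.8643 × 1.044356 = 34.3220
Market HK$34.06 < fair 34.3220: forward underpriced → reverse cash-and-carry (short the stock, invest proceeds at r, pay the dividends, go long the forward).
Profit at T = |F_mkt − F*| = |34.06 − 34.3220| = HK$0.26 per share

HK$0.26 per share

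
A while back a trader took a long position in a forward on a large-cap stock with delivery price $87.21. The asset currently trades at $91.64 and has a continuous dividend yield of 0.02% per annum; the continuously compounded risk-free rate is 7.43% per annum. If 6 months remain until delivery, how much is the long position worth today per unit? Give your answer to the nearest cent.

$7.60

Current fair forward for the remaining 6 months: F = S·e^((r − q)·T), (r − q) = 0.0743 − 0.0002 = 0.0741
F = 91.64 · e^(0.0741 × 6/12) = 91.64 × 1.037745 = 95.0990
Value of long forward = (F − K)·e^(−rT) = (95.0990 − 87.21) · e^(−0.0743·6/12)
= 7.8890 × 0.963532 = 7.60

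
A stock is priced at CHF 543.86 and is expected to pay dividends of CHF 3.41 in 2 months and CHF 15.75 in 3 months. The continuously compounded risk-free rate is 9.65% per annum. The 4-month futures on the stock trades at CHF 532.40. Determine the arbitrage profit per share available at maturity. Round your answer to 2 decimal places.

PV(dividends) I = 3.41·e^(−0.0965·2/12) + 15.75·e^(−0.0965·3/12) = 18.7302
Fair futures F* = (S − I)·e^(rT) = (543.86 − 18.7302)·e^0.032167 = 525.1298 × 1.032690 = 542.2963
Market CHF 532.40 < fair 542.2963: forward underpriced → reverse cash-and-carry (short the stock, invest proceeds at r, pay the dividends, go long the forward).
Profit at T = |F_mkt − F*| = |532.40 − 542.2963| = CHF 9.90 per share

CHF 9.90 per share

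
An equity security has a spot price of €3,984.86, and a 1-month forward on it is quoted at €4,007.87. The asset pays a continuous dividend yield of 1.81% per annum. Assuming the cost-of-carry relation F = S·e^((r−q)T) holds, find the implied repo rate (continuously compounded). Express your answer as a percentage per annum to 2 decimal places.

From F = S·e^((r−q)T): (r − q) = ln(F/S)/T
ln(4007.87/3984.86) = ln(1.005774) = 0.005757
(r − q) = 0.005757 / (1/12) = 0.069084
r = ln(F/S)/T + q = 0.069084 + 0.0181 = 0.087184
r = 8.72%

8.72%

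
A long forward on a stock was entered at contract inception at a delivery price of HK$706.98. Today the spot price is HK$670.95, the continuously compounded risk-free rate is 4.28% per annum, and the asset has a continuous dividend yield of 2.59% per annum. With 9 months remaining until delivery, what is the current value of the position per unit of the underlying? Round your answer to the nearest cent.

-HK$26.60

Current fair forward for the remaining 9 months: F = S·e^((r − q)·T), (r − q) = 0.0428 − 0.0259 = 0.0169
F = 670.95 · e^(0.0169 × 9/12) = 670.95 × 1.012756 = 679.5086
Value of long forward = (F − K)·e^(−rT) = (679.5086 − 706.98) · e^(−0.0428·9/12)
= -27.4714 × 0.968410 = -26.60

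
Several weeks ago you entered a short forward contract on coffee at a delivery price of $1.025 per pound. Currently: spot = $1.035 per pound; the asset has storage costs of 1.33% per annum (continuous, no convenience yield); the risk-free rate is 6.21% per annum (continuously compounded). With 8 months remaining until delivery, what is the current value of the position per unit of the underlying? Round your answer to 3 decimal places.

Current fair forward for the remaining 8 months: F = S·e^((r + u)·T), (r + u) = 0.0621 + 0.0133 = 0.0754
F = 1.035 · e^(0.0754 × 8/12) = 1.035 × 1.051551 = 1.0884
Value of long forward = (F − K)·e^(−rT) = (1.0884 − 1.025) · e^(−0.0621·8/12)
= 0.0634 × 0.959445 = 0.061
Short position value = −(long value) = -$0.061

-$0.061 per pound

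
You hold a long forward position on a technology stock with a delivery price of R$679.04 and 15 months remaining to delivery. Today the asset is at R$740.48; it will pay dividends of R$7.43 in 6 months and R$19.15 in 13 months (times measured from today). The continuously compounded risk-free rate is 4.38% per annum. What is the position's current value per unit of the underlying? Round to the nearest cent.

PV(remaining dividends) I = 7.43·e^(−0.0438·6/12) + 19.15·e^(−0.0438·13/12) = 25.5316
Current forward F = (S − I)·e^(rT) = (740.48 − 25.5316)·e^(0.0438·15/12) = 714.9484 × 1.056277 = 755.1836
Value (long) = (F − K)·e^(−rT) = (755.1836 − 679.04) × 0.946722 = 72.0868
Value = R$72.09

R$72.09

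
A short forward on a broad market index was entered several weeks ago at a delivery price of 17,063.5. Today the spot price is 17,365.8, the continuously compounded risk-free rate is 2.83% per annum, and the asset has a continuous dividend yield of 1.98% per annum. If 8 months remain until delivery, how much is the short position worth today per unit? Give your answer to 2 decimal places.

-393.49

Current fair forward for the remaining 8 months: F = S·e^((r − q)·T), (r − q) = 0.0283 − 0.0198 = 0.0085
F = 17365.8 · e^(0.0085 × 8/12) = 17365.8 × 1.00568275 = 17464.4855
Value of long forward = (F − K)·e^(−rT) = (17464.4855 − 17063.5) · e^(−0.0283·8/12)
= 400.9855 × 0.98131019 = 393.49
Short position value = −(long value) = -393.49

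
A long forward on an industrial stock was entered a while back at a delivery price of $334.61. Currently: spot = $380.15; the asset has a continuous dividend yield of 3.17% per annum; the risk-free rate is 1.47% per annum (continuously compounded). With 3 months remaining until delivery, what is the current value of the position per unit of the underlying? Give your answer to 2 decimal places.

Current fair forward for the remaining 3 months: F = S·e^((r − q)·T), (r − q) = 0.0147 − 0.0317 = -0.0170
F = 380.15 · e^(-0.0170 × 3/12) = 380.15 × 0.995759 = 378.5378
Value of long forward = (F − K)·e^(−rT) = (378.5378 − 334.61) · e^(−0.0147·3/12)
= 43.9278 × 0.996332 = 43.77

$43.77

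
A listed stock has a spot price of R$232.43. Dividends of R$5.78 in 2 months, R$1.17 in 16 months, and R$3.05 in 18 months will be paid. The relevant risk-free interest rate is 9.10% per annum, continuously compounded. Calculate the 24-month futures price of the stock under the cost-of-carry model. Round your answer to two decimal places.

R$267.56

PV(dividends) I = 5.78·e^(−0.0910·2/12) + 1.17·e^(−0.0910·16/12) + 3.05·e^(−0.0910·18/12)
I = 5.6930 + 1.0363 + 2.6608 = 9.3901
F = (S − I)·e^(rT) = (232.43 − 9.3901) · e^(0.0910·24/12)
= 223.0399 · e^0.182000 = 223.0399 × 1.199614 = R$267.56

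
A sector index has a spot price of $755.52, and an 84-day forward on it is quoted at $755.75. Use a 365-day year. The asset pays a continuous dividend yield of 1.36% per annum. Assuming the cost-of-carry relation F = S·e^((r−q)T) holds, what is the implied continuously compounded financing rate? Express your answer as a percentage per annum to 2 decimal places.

1.49%

From F = S·e^((r−q)T): (r − q) = ln(F/S)/T
ln(755.75/755.52) = ln(1.000304) = 0.000304
(r − q) = 0.000304 / (84/365) = 0.001321
r = ln(F/S)/T + q = 0.001321 + 0.0136 = 0.014921
r = 1.49%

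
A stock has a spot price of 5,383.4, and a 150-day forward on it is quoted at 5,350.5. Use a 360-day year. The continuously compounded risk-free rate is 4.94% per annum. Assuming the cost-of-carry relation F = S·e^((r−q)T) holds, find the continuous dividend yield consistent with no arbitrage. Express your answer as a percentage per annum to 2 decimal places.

From F = S·e^((r−q)T): (r − q) = ln(F/S)/T
ln(5350.5/5383.4) = ln(0.993889) = -0.006130
(r − q) = -0.006130 / (150/360) = -0.014712
q = r − ln(F/S)/T = 0.0494 + 0.014712 = 0.064112
q = 6.41%

6.41%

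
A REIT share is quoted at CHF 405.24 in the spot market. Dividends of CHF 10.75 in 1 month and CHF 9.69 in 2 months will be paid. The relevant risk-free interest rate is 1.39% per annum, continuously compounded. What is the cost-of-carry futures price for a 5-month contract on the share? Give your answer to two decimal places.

CHF 387.07

PV(dividends) I = 10.75·e^(−0.0139·1/12) + 9.69·e^(−0.0139·2/12)
I = 10.7376 + 9.6676 = 20.4052
F = (S − I)·e^(rT) = (405.24 − 20.4052) · e^(0.0139·5/12)
= 384.8348 · e^0.005792 = 384.8348 × 1.005809 = CHF 387.07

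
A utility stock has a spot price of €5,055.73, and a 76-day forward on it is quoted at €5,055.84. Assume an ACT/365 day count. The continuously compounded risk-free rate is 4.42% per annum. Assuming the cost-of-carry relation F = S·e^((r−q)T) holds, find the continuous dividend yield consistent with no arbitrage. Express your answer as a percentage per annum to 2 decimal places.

4.41%

From F = S·e^((r−q)T): (r − q) = ln(F/S)/T
ln(5055.84/5055.73) = ln(1.000022) = 0.000022
(r − q) = 0.000022 / (76/365) = 0.000106
q = r − ln(F/S)/T = 0.0442 − 0.000106 = 0.044094
q = 4.41%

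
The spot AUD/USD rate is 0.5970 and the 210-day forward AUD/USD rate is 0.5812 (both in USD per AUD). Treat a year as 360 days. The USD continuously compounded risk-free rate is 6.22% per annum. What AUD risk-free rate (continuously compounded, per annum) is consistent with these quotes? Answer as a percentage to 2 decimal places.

F = S·e^((r_USD − r_AUD)T) ⇒ r_AUD = r_USD − ln(F/S)/T
ln(0.5812/0.5970) = -0.026822; /(210/360) = -0.045981
r_AUD = 0.0622 + 0.045981 = 0.108181
r_AUD = 10.82%

10.82%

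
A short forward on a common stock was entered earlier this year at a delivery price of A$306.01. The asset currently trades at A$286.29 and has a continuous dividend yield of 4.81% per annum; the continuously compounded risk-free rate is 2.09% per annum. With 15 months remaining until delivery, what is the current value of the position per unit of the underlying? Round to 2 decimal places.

A$28.53

Current fair forward for the remaining 15 months: F = S·e^((r − q)·T), (r − q) = 0.0209 − 0.0481 = -0.0272
F = 286.29 · e^(-0.0272 × 15/12) = 286.29 × 0.966572 = 276.7199
Value of long forward = (F − K)·e^(−rT) = (276.7199 − 306.01) · e^(−0.0209·15/12)
= -29.2901 × 0.974213 = -28.53
Short position value = −(long value) = A$28.53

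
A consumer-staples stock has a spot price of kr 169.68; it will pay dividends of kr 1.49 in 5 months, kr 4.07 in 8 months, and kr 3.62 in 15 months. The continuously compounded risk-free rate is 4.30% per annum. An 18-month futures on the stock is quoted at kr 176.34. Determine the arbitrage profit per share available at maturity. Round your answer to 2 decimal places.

kr 4.79 per share

PV(dividends) I = 1.49·e^(−0.0430·5/12) + 4.07·e^(−0.0430·8/12) + 3.62·e^(−0.0430·15/12) = 8.8491
Fair futures F* = (S − I)·e^(rT) = (169.68 − 8.8491)·e^0.064500 = 160.8309 × 1.066626 = 171.5464
Market kr 176.34 > fair 171.5464: forward overpriced → cash-and-carry (borrow at r, buy the stock and collect the dividends, short the forward).
Profit at T = |F_mkt − F*| = |176.34 − 171.5464| = kr 4.79 per share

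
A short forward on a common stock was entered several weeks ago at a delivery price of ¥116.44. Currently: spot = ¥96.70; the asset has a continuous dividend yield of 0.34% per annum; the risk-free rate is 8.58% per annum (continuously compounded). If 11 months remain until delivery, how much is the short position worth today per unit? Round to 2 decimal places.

Current fair forward for the remaining 11 months: F = S·e^((r − q)·T), (r − q) = 0.0858 − 0.0034 = 0.0824
F = 96.70 · e^(0.0824 × 11/12) = 96.70 × 1.078459 = 104.2870
Value of long forward = (F − K)·e^(−rT) = (104.2870 − 116.44) · e^(−0.0858·11/12)
= -12.1530 × 0.924363 = -11.23
Short position value = −(long value) = ¥11.23

¥11.23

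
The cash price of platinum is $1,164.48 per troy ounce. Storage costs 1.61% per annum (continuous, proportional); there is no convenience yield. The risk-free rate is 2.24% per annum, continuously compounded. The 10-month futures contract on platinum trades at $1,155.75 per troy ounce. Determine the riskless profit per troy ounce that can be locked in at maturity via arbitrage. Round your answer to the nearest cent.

Fair futures: F* = S·e^(carry·T), with carry = (r + u) = 0.0224 + 0.0161 = 0.0385
F* = 1164.48 · e^(0.0385 × 10/12) = 1164.48 · e^0.03208333 = 1164.48 × 1.03260355 = $1202.4462
Market $1155.75 < fair $1202.4462: forward underpriced → reverse cash-and-carry (short spot, go long the forward).
At maturity, profit = |F_mkt − F*| = |1155.75 − 1202.4462| = $46.70 per troy ounce

$46.70 per troy ounce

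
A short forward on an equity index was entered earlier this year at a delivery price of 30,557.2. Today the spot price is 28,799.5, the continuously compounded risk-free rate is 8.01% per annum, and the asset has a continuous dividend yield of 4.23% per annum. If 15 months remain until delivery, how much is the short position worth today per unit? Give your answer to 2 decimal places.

Current fair forward for the remaining 15 months: F = S·e^((r − q)·T), (r − q) = 0.0801 − 0.0423 = 0.0378
F = 28799.5 · e^(0.0378 × 15/12) = 28799.5 × 1.04838407 = 30192.9370
Value of long forward = (F − K)·e^(−rT) = (30192.9370 − 30557.2) · e^(−0.0801·15/12)
= -364.2630 × 0.90472432 = -329.56
Short position value = −(long value) = 329.56

329.56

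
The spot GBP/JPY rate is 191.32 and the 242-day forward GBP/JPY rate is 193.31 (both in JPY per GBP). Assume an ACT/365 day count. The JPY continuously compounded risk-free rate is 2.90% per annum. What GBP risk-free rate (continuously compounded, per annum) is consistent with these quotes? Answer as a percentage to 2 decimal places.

F = S·e^((r_JPY − r_GBP)T) ⇒ r_GBP = r_JPY − ln(F/S)/T
ln(193.31/191.32) = 0.010348; /(242/365) = 0.015608
r_GBP = 0.0290 − 0.015608 = 0.013392
r_GBP = 1.34%

1.34%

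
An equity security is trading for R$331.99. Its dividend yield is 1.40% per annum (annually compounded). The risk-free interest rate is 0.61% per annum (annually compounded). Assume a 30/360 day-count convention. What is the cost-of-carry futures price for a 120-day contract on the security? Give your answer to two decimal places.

R$331.13

F = S · (1+r)^T / (1+q)^T
= 331.99 × 1.002029 / 1.004645 = 331.99 × 0.997396
F = R$331.13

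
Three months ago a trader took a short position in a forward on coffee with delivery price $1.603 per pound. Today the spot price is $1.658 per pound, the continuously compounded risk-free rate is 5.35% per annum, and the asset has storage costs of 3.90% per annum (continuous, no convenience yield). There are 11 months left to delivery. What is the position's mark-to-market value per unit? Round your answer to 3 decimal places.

-$0.192 per pound

Current fair forward for the remaining 11 months: F = S·e^((r + u)·T), (r + u) = 0.0535 + 0.0390 = 0.0925
F = 1.658 · e^(0.0925 × 11/12) = 1.658 × 1.088490 = 1.8047
Value of long forward = (F − K)·e^(−rT) = (1.8047 − 1.603) · e^(−0.0535·11/12)
= 0.2017 × 0.952141 = 0.192
Short position value = −(long value) = -$0.192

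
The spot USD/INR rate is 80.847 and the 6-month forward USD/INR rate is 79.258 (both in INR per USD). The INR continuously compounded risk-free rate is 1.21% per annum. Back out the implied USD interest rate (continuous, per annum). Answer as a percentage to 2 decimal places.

5.18%

F = S·e^((r_INR − r_USD)T) ⇒ r_USD = r_INR − ln(F/S)/T
ln(79.258/80.847) = -0.019850; /(6/12) = -0.039700
r_USD = 0.0121 + 0.039700 = 0.051800
r_USD = 5.18%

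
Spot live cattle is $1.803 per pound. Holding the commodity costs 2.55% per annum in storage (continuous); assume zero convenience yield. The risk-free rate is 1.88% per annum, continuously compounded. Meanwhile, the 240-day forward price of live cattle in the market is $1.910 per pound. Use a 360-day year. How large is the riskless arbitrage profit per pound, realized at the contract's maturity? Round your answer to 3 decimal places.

$0.053 per pound

Fair forward: F* = S·e^(carry·T), with carry = (r + u) = 0.0188 + 0.0255 = 0.0443
F* = 1.803 · e^(0.0443 × 240/360) = 1.803 · e^0.029533 = 1.803 × 1.029973 = $1.8570
Market $1.910 > fair $1.8570: forward overpriced → cash-and-carry (buy spot, short the forward).
At maturity, profit = |F_mkt − F*| = |1.910 − 1.8570| = $0.053 per pound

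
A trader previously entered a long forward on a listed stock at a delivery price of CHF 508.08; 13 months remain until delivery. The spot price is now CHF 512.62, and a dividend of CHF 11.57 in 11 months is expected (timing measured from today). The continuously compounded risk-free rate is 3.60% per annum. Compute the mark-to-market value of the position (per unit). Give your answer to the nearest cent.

PV(remaining dividends) I = 11.57·e^(−0.0360·11/12) = 11.1944
Current forward F = (S − I)·e^(rT) = (512.62 − 11.1944)·e^(0.0360·13/12) = 501.4256 × 1.039770 = 521.3673
Value (long) = (F − K)·e^(−rT) = (521.3673 − 508.08) × 0.961751 = 12.7791
Value = CHF 12.78

CHF 12.78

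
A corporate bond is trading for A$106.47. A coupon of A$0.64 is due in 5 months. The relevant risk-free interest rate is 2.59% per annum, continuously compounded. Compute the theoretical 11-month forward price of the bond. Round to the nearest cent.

PV(coupons) I = 0.64·e^(−0.0259·5/12)
I = 0.6331
F = (S − I)·e^(rT) = (106.47 − 0.6331) · e^(0.0259·11/12)
= 105.8369 · e^0.023742 = 105.8369 × 1.024026 = A$108.38

A$108.38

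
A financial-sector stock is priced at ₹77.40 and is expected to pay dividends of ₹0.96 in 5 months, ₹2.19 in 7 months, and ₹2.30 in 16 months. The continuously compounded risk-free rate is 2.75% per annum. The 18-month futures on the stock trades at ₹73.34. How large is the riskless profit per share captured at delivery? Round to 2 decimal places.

₹1.77 per share

PV(dividends) I = 0.96·e^(−0.0275·5/12) + 2.19·e^(−0.0275·7/12) + 2.30·e^(−0.0275·16/12) = 5.3214
Fair futures F* = (S − I)·e^(rT) = (77.40 − 5.3214)·e^0.041250 = 72.0786 × 1.042113 = 75.1140
Market ₹73.34 < fair 75.1140: forward underpriced → reverse cash-and-carry (short the stock, invest proceeds at r, pay the dividends, go long the forward).
Profit at T = |F_mkt − F*| = |73.34 − 75.1140| = ₹1.77 per share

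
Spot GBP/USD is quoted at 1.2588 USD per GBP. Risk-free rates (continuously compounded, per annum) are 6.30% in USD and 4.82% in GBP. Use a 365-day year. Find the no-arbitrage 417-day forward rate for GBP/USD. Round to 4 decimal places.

1.2803

F = S·e^((r_USD − r_GBP)T) = 1.2588 · e^((0.0630 − 0.0482) × 417/365)
= 1.2588 · e^0.016908 = 1.2588 × 1.017052
F = 1.2803 USD per GBP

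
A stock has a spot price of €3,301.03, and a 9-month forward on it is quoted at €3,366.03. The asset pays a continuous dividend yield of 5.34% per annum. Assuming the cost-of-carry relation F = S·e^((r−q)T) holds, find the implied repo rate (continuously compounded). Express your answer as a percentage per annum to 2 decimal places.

From F = S·e^((r−q)T): (r − q) = ln(F/S)/T
ln(3366.03/3301.03) = ln(1.019691) = 0.019500
(r − q) = 0.019500 / (9/12) = 0.026000
r = ln(F/S)/T + q = 0.026000 + 0.0534 = 0.079400
r = 7.94%

7.94%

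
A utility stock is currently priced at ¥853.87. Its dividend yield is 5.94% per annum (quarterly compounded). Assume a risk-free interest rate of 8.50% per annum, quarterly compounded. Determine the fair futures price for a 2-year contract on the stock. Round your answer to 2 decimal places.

F = S · (1+r/4)^(4T) / (1+q/4)^(4T)
= 853.87 × 1.183196 / 1.125161 = 853.87 × 1.051579
F = ¥897.91

¥897.91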